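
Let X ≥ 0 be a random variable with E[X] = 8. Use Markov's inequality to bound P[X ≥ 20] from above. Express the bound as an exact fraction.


μ = E[X] = 8, a = 20.
Markov: P[X ≥ 20] ≤ μ/a = (8)/20 = 2/5.
Numerically: ≈ 0.4000.
(Since a = 20 > μ = 8.0000, the bound 2/5 is < 1 and informative.)

P[X ≥ 20] ≤ 2/5 ≈ 0.4000.


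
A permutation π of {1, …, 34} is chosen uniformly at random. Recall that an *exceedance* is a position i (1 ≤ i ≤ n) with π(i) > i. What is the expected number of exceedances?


Write X = Σ_{i=1}^{34} X_i, where X_i = 1_{π(i) > i}.
For each fixed i, π(i) is uniform over {1, …, 34} (marginal of a uniform permutation), so P[π(i) > i] = (n − i)/n. Summing: Σ_{i=1}^{34} (n − i)/n = (0 + 1 + … + 33)/34 = 34(34 − 1)/(2·34) = (34 − 1)/2.
Hence E[X] = Σ_{i=1}^{34} (34 − i)/34 = 33/2 ≈ 16.500.

E[X] = 33/2 = 16.500.


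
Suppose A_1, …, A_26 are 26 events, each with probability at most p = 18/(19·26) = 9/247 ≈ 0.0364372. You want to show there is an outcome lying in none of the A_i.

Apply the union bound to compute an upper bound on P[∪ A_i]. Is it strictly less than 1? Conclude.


Union bound: P[∪_{i=1}^{26} A_i] ≤ Σ_i P[A_i] ≤ 26·p = 26·(9/247) = 18/19.
Numerically: 18/19 ≈ 0.9473684.
Is 18/19 < 1? YES.
Since P[∪ A_i] ≤ 18/19 < 1, the complement has P[∩ A_i^c] ≥ 1 − 18/19 = 1/19 > 0, so some outcome avoids every A_i.

26·p = 18/19 ≈ 0.9473684; existence CERTIFIED by the union bound.


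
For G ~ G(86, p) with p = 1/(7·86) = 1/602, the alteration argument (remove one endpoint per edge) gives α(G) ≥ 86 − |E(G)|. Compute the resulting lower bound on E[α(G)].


E[|E(G)|] = C(86, 2)·p = 3655 · (1/602) = 85/14.
E[α(G)] ≥ n − E[|E(G)|] = 86 − 85/14 = 1119/14.
Numerically: ≈ 79.928571.
(This is only a lower bound; the true E[α(G)] may be larger.)

E[α(G)] ≥ 1119/14 ≈ 79.928571.


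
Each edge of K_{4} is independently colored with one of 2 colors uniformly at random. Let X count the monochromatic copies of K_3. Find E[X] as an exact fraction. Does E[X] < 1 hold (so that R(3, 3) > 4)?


E[X] = C(4, 3) · 2^{1 − 3} = 4 · 2^{−2} = 4/4.
As a reduced fraction: E[X] = 1 ≈ 1.0000.
Is E[X] < 1? NO.
Since E[X] ≥ 1, the first-moment bound is inconclusive at n = 4; it does NOT by itself certify R(3, 3) > 4.

E[X] = 1 ≈ 1.0000; E[X] ≥ 1; first-moment method inconclusive here.


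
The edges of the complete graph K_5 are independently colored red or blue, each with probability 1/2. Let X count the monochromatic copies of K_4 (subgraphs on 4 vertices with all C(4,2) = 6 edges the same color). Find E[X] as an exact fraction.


Let X = Σ_S X_S over the C(5, 4) = 5 subsets S of size 4, where X_S = 1 if the K_4 on S is monochromatic.
For a fixed S, the K_4 on S has C(4, 2) = 6 edges. P[all 6 edges red] = (1/2)^6, and likewise for blue, so P[monochromatic] = 2·(1/2)^6 = 2^{1 − 6} = 1/32.
By linearity of expectation: E[X] = C(5, 4) · 2^{1 − 6} = 5 · 1/32 = 5/32.
Numerically: E[X] ≈ 0.1562.

E[X] = C(5,4)·2^(1−C(4,2)) = 5/32 ≈ 0.1562.


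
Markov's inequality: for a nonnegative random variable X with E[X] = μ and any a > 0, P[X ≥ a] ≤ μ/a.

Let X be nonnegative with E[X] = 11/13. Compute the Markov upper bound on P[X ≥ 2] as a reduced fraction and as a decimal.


μ = E[X] = 11/13, a = 2.
Markov: P[X ≥ 2] ≤ μ/a = (11/13)/2 = 11/26.
Numerically: ≈ 0.423.
(Since a = 2 > μ = 0.846, the bound 11/26 is < 1 and informative.)

P[X ≥ 2] ≤ 11/26 ≈ 0.423.


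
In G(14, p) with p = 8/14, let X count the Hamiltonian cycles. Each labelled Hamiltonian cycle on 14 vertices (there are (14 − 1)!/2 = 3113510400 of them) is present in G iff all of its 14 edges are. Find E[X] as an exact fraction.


K_14 has (14 − 1)!/2 = 3113510400 labelled Hamiltonian cycles.
For each such Hamiltonian cycle H, let X_H = 1 if all 14 edges of H are present in G. Then P[X_H = 1] = p^{14} = (4/7)^{14} = 268435456/678223072849.
Summing the indicators: E[X] = Σ_H E[X_H] = 3113510400 · p^{14} = 3113510400 · 268435456/678223072849 = 119396654854963200/96889010407.
Numerically: E[X] ≈ 1.23e+06.

E[X] = 3113510400 · (4/7)^{14} = 119396654854963200/96889010407 ≈ 1.23e+06.


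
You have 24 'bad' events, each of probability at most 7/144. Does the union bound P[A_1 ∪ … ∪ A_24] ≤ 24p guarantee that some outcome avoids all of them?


Union bound: P[∪_{i=1}^{24} A_i] ≤ Σ_i P[A_i] ≤ 24·p = 24·(7/144) = 7/6.
Numerically: 7/6 ≈ 1.1666667.
Is 7/6 < 1? NO.
Since the bound 7/6 is ≥ 1, the union bound is uninformative here; it does NOT by itself certify existence.

24·p = 7/6 ≈ 1.1666667; existence NOT certified by the union bound.


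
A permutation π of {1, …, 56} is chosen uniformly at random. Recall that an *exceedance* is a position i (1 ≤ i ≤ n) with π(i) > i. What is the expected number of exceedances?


Write X = Σ_{i=1}^{56} X_i, where X_i = 1_{π(i) > i}.
For each fixed i, π(i) is uniform over {1, …, 56} (marginal of a uniform permutation), so P[π(i) > i] = (n − i)/n. Summing: Σ_{i=1}^{56} (n − i)/n = (0 + 1 + … + 55)/56 = 56(56 − 1)/(2·56) = (56 − 1)/2.
Hence E[X] = Σ_{i=1}^{56} (56 − i)/56 = 55/2 ≈ 27.500.

E[X] = 55/2 = 27.500.


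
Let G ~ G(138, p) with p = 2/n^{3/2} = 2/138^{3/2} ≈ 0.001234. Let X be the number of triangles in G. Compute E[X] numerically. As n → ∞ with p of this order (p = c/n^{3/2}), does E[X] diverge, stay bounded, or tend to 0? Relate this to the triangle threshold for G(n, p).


Number of potential triangles: C(138, 3) = 428536.
Each occurs with probability p³ ≈ (0.001234)³ ≈ 1.877734e-09.
By linearity: E[X] = C(138, 3)·p³ ≈ 428536 · 1.877734e-09 ≈ 0.0008.
Since α = 3/2 > 1, p = c/n^{3/2} = o(1/n) is below the triangle threshold p ~ 1/n. Asymptotically E[X] ~ (c³/6)·n^{3(1−α)} = (2³/6)·n^{-1.5} → 0, so by Markov's inequality G has no triangles w.h.p.

E[X] ≈ 0.0008; in regime p = Θ(1/n^{3/2}) E[X] tends to 0 (below the triangle threshold p ~ 1/n).


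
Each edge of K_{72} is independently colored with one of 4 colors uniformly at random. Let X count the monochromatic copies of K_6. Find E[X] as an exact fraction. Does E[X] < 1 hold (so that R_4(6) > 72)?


E[X] = C(72, 6) · 4^{1 − 15} = 156238908 · 4^{−14} = 156238908/268435456.
As a reduced fraction: E[X] = 39059727/67108864 ≈ 0.58204.
Is E[X] < 1? YES.
Since E[X] < 1, there exists a 4-coloring of K_{72} with no monochromatic K_6; hence R_4(6) > 72.

E[X] = 39059727/67108864 ≈ 0.58204; E[X] < 1, so R_4(6) > 72.


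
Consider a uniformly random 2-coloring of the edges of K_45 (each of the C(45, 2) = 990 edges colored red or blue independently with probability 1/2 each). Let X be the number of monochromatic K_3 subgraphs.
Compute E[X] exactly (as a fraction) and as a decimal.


Let X = Σ_S X_S over the C(45, 3) = 14190 subsets S of size 3, where X_S = 1 if the K_3 on S is monochromatic.
For a fixed S, the K_3 on S has C(3, 2) = 3 edges. P[all 3 edges red] = (1/2)^3, and likewise for blue, so P[monochromatic] = 2·(1/2)^3 = 2^{1 − 3} = 1/4.
By linearity of expectation: E[X] = C(45, 3) · 2^{1 − 3} = 14190 · 1/4 = 7095/2.
Numerically: E[X] ≈ 3547.500000.

E[X] = C(45,3)·2^(1−C(3,2)) = 7095/2 ≈ 3547.500000.


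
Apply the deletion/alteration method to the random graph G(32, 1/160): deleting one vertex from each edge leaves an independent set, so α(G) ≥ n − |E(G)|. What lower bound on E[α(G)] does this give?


E[|E(G)|] = C(32, 2)·p = 496 · (1/160) = 31/10.
E[α(G)] ≥ n − E[|E(G)|] = 32 − 31/10 = 289/10.
Numerically: ≈ 28.90000.
(This is only a lower bound; the true E[α(G)] may be larger.)

E[α(G)] ≥ 289/10 ≈ 28.90000.


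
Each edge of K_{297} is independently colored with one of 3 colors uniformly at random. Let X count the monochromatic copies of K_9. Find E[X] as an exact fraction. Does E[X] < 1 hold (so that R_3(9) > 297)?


E[X] = C(297, 9) · 3^{1 − 36} = 43842345008337645 · 3^{−35} = 43842345008337645/50031545098999707.
As a reduced fraction: E[X] = 14614115002779215/16677181699666569 ≈ 0.8763.
Is E[X] < 1? YES.
Since E[X] < 1, there exists a 3-coloring of K_{297} with no monochromatic K_9; hence R_3(9) > 297.

E[X] = 14614115002779215/16677181699666569 ≈ 0.8763; E[X] < 1, so R_3(9) > 297.


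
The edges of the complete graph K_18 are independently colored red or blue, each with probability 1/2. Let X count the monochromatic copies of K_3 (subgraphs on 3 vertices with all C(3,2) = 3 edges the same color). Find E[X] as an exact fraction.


Let X = Σ_S X_S over the C(18, 3) = 816 subsets S of size 3, where X_S = 1 if the K_3 on S is monochromatic.
For a fixed S, the K_3 on S has C(3, 2) = 3 edges. P[all 3 edges red] = (1/2)^3, and likewise for blue, so P[monochromatic] = 2·(1/2)^3 = 2^{1 − 3} = 1/4.
By linearity: E[X] = C(18, 3) · 2^{1 − 3} = 816 · 1/4 = 204.
Numerically: E[X] ≈ 204.0000.

E[X] = C(18,3)·2^(1−C(3,2)) = 204 ≈ 204.0000.


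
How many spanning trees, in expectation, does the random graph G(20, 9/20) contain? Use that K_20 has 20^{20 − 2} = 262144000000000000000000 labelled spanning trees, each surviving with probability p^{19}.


K_20 has 20^{20 − 2} = 262144000000000000000000 labelled spanning trees.
For each such spanning tree H, let X_H = 1 if all 19 edges of H are present in G. Then P[X_H = 1] = p^{19} = (9/20)^{19} = 1350851717672992089/5242880000000000000000000.
Summing the indicators: E[X] = Σ_H E[X_H] = 262144000000000000000000 · p^{19} = 262144000000000000000000 · 1350851717672992089/5242880000000000000000000 = 1350851717672992089/20.
Numerically: E[X] ≈ 6.75426e+16.

E[X] = 262144000000000000000000 · (9/20)^{19} = 1350851717672992089/20 ≈ 6.75426e+16.


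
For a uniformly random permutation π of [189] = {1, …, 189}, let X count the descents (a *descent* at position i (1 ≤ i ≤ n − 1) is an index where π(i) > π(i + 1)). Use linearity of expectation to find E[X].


Write X = Σ X_I over i = 1, …, 188, with X_I the indicator of one descent.
There are 188 indicators.
For each fixed i, the pair (π(i), π(i+1)) is a uniformly random ordered pair of distinct values from {1, …, 189}; by symmetry P[π(i) > π(i+1)] = 1/2.
By linearity: E[X] = 188 · (1/2) = (189 − 1) · (1/2) = 94 ≈ 94.000.

E[X] = 94 = 94.000.


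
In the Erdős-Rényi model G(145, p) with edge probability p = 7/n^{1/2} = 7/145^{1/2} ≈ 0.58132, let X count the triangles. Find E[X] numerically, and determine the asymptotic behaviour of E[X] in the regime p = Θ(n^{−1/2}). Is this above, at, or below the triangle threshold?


Number of potential triangles: C(145, 3) = 497640.
Each occurs with probability p³ ≈ (0.58132)³ ≈ 1.9644551e-01.
By linearity: E[X] = C(145, 3)·p³ ≈ 497640 · 1.9644551e-01 ≈ 97759.14579.
Since α = 1/2 < 1, p = c/n^{1/2} ≫ 1/n is above the triangle threshold p ~ 1/n. Asymptotically E[X] ~ (c³/6)·n^{3(1−α)} = (7³/6)·n^{1.5} → ∞; triangles are abundant w.h.p.

E[X] ≈ 97759.14579; in regime p = Θ(1/n^{1/2}) E[X] diverges (above the triangle threshold p ~ 1/n).


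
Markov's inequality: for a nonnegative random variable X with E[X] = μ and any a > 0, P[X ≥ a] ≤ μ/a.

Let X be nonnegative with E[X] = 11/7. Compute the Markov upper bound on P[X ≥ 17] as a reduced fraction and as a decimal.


μ = E[X] = 11/7, a = 17.
Markov: P[X ≥ 17] ≤ μ/a = (11/7)/17 = 11/119.
Numerically: ≈ 0.092437.
(Since a = 17 > μ = 1.571429, the bound 11/119 is < 1 and informative.)

P[X ≥ 17] ≤ 11/119 ≈ 0.092437.


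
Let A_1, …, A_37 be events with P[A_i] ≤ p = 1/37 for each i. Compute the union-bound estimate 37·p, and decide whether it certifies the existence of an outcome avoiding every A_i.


Union bound: P[∪_{i=1}^{37} A_i] ≤ Σ_i P[A_i] ≤ 37·p = 37·(1/37) = 1.
Numerically: 1 ≈ 1.000000.
Is 1 < 1? NO.
Since the bound 1 is ≥ 1, the union bound is uninformative here; it does NOT by itself certify existence.

37·p = 1 ≈ 1.000000; existence NOT certified by the union bound.


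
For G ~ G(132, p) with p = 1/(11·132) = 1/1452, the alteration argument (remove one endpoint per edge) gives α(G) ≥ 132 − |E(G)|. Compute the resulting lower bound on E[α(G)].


E[|E(G)|] = C(132, 2)·p = 8646 · (1/1452) = 131/22.
E[α(G)] ≥ n − E[|E(G)|] = 132 − 131/22 = 2773/22.
Numerically: ≈ 126.045455.
(This is only a lower bound; the true E[α(G)] may be larger.)

E[α(G)] ≥ 2773/22 ≈ 126.045455.


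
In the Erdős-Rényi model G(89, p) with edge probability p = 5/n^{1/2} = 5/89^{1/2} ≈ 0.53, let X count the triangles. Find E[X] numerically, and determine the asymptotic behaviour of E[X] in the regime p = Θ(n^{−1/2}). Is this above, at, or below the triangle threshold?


Number of potential triangles: C(89, 3) = 113564.
Each occurs with probability p³ ≈ (0.53)³ ≈ 1.488761e-01.
By linearity: E[X] = C(89, 3)·p³ ≈ 113564 · 1.488761e-01 ≈ 16906.9662.
Since α = 1/2 < 1, p = c/n^{1/2} ≫ 1/n is above the triangle threshold p ~ 1/n. Asymptotically E[X] ~ (c³/6)·n^{3(1−α)} = (5³/6)·n^{1.5} → ∞; triangles are abundant w.h.p.

E[X] ≈ 16906.9662; in regime p = Θ(1/n^{1/2}) E[X] diverges (above the triangle threshold p ~ 1/n).


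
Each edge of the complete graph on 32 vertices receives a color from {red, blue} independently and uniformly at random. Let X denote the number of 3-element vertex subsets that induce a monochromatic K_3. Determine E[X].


Let X = Σ_S X_S over the C(32, 3) = 4960 subsets S of size 3, where X_S = 1 if the K_3 on S is monochromatic.
For a fixed S, the K_3 on S has C(3, 2) = 3 edges. P[all 3 edges red] = (1/2)^3, and likewise for blue, so P[monochromatic] = 2·(1/2)^3 = 2^{1 − 3} = 1/4.
By linearity: E[X] = C(32, 3) · 2^{1 − 3} = 4960 · 1/4 = 1240.
Numerically: E[X] ≈ 1240.0000.

E[X] = C(32,3)·2^(1−C(3,2)) = 1240 ≈ 1240.0000.


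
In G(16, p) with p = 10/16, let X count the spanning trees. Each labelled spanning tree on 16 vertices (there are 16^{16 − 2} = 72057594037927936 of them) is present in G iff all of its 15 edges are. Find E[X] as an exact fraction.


K_16 has 16^{16 − 2} = 72057594037927936 labelled spanning trees.
For each such spanning tree H, let X_H = 1 if all 15 edges of H are present in G. Then P[X_H = 1] = p^{15} = (5/8)^{15} = 30517578125/35184372088832.
Summing the indicators: E[X] = Σ_H E[X_H] = 72057594037927936 · p^{15} = 72057594037927936 · 30517578125/35184372088832 = 62500000000000.
Numerically: E[X] ≈ 6.25e+13.

E[X] = 72057594037927936 · (5/8)^{15} = 62500000000000 ≈ 6.25e+13.


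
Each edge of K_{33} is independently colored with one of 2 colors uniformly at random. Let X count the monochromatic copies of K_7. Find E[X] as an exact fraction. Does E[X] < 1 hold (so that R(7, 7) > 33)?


E[X] = C(33, 7) · 2^{1 − 21} = 4272048 · 2^{−20} = 4272048/1048576.
As a reduced fraction: E[X] = 267003/65536 ≈ 4.0741425.
Is E[X] < 1? NO.
Since E[X] ≥ 1, the first-moment bound is inconclusive at n = 33; it does NOT by itself certify R(7, 7) > 33.

E[X] = 267003/65536 ≈ 4.0741425; E[X] ≥ 1; first-moment method inconclusive here.


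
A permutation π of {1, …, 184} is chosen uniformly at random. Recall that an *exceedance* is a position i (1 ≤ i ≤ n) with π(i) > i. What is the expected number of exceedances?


Write X = Σ_{i=1}^{184} X_i, where X_i = 1_{π(i) > i}.
For each fixed i, π(i) is uniform over {1, …, 184} (marginal of a uniform permutation), so P[π(i) > i] = (n − i)/n. Summing: Σ_{i=1}^{184} (n − i)/n = (0 + 1 + … + 183)/184 = 184(184 − 1)/(2·184) = (184 − 1)/2.
Hence E[X] = Σ_{i=1}^{184} (184 − i)/184 = 183/2 ≈ 91.50000.

E[X] = 183/2 = 91.50000.


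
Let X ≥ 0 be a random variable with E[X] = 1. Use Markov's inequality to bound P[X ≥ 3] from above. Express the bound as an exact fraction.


μ = E[X] = 1, a = 3.
Markov: P[X ≥ 3] ≤ μ/a = (1)/3 = 1/3.
Numerically: ≈ 0.333333.
(Since a = 3 > μ = 1.000000, the bound 1/3 is < 1 and informative.)

P[X ≥ 3] ≤ 1/3 ≈ 0.333333.


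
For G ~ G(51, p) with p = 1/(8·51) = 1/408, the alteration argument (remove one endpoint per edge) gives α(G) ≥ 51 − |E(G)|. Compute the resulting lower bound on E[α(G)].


E[|E(G)|] = C(51, 2)·p = 1275 · (1/408) = 25/8.
E[α(G)] ≥ n − E[|E(G)|] = 51 − 25/8 = 383/8.
Numerically: ≈ 47.87500.
(This is only a lower bound; the true E[α(G)] may be larger.)

E[α(G)] ≥ 383/8 ≈ 47.87500.


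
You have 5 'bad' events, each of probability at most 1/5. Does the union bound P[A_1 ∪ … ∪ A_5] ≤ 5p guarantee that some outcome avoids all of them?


Union bound: P[∪_{i=1}^{5} A_i] ≤ Σ_i P[A_i] ≤ 5·p = 5·(1/5) = 1.
Numerically: 1 ≈ 1.00000.
Is 1 < 1? NO.
Since the bound 1 is ≥ 1, the union bound is uninformative here; it does NOT by itself certify existence.

5·p = 1 ≈ 1.00000; existence NOT certified by the union bound.


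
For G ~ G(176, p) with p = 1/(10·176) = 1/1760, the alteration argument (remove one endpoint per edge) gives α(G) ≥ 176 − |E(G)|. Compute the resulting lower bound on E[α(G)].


E[|E(G)|] = C(176, 2)·p = 15400 · (1/1760) = 35/4.
E[α(G)] ≥ n − E[|E(G)|] = 176 − 35/4 = 669/4.
Numerically: ≈ 167.250.
(This is only a lower bound; the true E[α(G)] may be larger.)

E[α(G)] ≥ 669/4 ≈ 167.250.


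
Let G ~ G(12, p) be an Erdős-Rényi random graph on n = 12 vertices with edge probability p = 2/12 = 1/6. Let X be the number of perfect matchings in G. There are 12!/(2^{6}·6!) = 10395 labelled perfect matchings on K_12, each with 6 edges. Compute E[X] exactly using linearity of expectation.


K_12 has 12!/(2^{6}·6!) = 10395 labelled perfect matchings.
For each such perfect matching H, let X_H = 1 if all 6 edges of H are present in G. Then P[X_H = 1] = p^{6} = (1/6)^{6} = 1/46656.
By linearity of expectation: E[X] = Σ_H E[X_H] = 10395 · p^{6} = 10395 · 1/46656 = 385/1728.
Numerically: E[X] ≈ 0.2228.

E[X] = 10395 · (1/6)^{6} = 385/1728 ≈ 0.2228.


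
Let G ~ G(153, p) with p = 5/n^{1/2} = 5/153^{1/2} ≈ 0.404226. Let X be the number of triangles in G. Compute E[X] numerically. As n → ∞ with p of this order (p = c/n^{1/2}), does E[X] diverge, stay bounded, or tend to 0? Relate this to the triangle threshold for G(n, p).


Number of potential triangles: C(153, 3) = 585276.
Each occurs with probability p³ ≈ (0.404226)³ ≈ 6.60500068e-02.
By linearity: E[X] = C(153, 3)·p³ ≈ 585276 · 6.60500068e-02 ≈ 38657.483791.
Since α = 1/2 < 1, p = c/n^{1/2} ≫ 1/n is above the triangle threshold p ~ 1/n. Asymptotically E[X] ~ (c³/6)·n^{3(1−α)} = (5³/6)·n^{1.5} → ∞; triangles are abundant w.h.p.

E[X] ≈ 38657.483791; in regime p = Θ(1/n^{1/2}) E[X] diverges (above the triangle threshold p ~ 1/n).


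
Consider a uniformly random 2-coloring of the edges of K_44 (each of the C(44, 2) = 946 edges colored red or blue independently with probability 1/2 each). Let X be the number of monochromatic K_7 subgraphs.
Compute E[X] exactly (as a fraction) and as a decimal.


Let X = Σ_S X_S over the C(44, 7) = 38320568 subsets S of size 7, where X_S = 1 if the K_7 on S is monochromatic.
For a fixed S, the K_7 on S has C(7, 2) = 21 edges. P[all 21 edges red] = (1/2)^21, and likewise for blue, so P[monochromatic] = 2·(1/2)^21 = 2^{1 − 21} = 1/1048576.
By linearity: E[X] = C(44, 7) · 2^{1 − 21} = 38320568 · 1/1048576 = 4790071/131072.
Numerically: E[X] ≈ 36.54534.

E[X] = C(44,7)·2^(1−C(7,2)) = 4790071/131072 ≈ 36.54534.


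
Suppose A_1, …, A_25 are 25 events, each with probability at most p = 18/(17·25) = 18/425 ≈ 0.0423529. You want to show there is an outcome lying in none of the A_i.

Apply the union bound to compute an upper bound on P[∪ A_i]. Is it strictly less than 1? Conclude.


Union bound: P[∪_{i=1}^{25} A_i] ≤ Σ_i P[A_i] ≤ 25·p = 25·(18/425) = 18/17.
Numerically: 18/17 ≈ 1.0588235.
Is 18/17 < 1? NO.
Since the bound 18/17 is ≥ 1, the union bound is uninformative here; it does NOT by itself certify existence.

25·p = 18/17 ≈ 1.0588235; existence NOT certified by the union bound.


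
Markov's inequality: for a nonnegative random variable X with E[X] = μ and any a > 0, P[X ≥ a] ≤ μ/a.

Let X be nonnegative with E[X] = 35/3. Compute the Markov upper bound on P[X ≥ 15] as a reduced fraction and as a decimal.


μ = E[X] = 35/3, a = 15.
Markov: P[X ≥ 15] ≤ μ/a = (35/3)/15 = 7/9.
Numerically: ≈ 0.7778.
(Since a = 15 > μ = 11.6667, the bound 7/9 is < 1 and informative.)

P[X ≥ 15] ≤ 7/9 ≈ 0.7778.


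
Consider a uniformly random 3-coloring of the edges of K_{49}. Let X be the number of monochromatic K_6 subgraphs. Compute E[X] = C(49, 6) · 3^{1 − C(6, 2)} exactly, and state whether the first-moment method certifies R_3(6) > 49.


E[X] = C(49, 6) · 3^{1 − 15} = 13983816 · 3^{−14} = 13983816/4782969.
As a reduced fraction: E[X] = 4661272/1594323 ≈ 2.9237.
Is E[X] < 1? NO.
Since E[X] ≥ 1, the first-moment bound is inconclusive at n = 49; it does NOT by itself certify R_3(6) > 49.

E[X] = 4661272/1594323 ≈ 2.9237; E[X] ≥ 1; first-moment method inconclusive here.


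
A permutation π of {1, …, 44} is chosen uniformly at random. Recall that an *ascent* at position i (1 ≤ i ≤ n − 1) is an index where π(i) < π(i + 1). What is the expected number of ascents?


Write X = Σ X_I over i = 1, …, 43, with X_I the indicator of one ascent.
There are 43 indicators.
For each fixed i, the pair (π(i), π(i+1)) is a uniformly random ordered pair of distinct values from {1, …, 44}; by symmetry P[π(i) < π(i+1)] = 1/2.
By linearity: E[X] = 43 · (1/2) = (44 − 1) · (1/2) = 43/2 ≈ 21.500.

E[X] = 43/2 = 21.500.


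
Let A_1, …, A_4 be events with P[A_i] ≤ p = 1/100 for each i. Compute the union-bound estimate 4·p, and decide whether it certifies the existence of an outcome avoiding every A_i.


Union bound: P[∪_{i=1}^{4} A_i] ≤ Σ_i P[A_i] ≤ 4·p = 4·(1/100) = 1/25.
Numerically: 1/25 ≈ 0.04000.
Is 1/25 < 1? YES.
Since P[∪ A_i] ≤ 1/25 < 1, the complement has P[∩ A_i^c] ≥ 1 − 1/25 = 24/25 > 0, so some outcome avoids every A_i.

4·p = 1/25 ≈ 0.04000; existence CERTIFIED by the union bound.


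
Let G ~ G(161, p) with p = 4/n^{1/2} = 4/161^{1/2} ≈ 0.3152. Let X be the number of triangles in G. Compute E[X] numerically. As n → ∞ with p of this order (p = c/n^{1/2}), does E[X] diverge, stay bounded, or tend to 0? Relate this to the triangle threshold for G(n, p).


Number of potential triangles: C(161, 3) = 682640.
Each occurs with probability p³ ≈ (0.3152)³ ≈ 3.132861e-02.
By linearity: E[X] = C(161, 3)·p³ ≈ 682640 · 3.132861e-02 ≈ 21386.1640.
Since α = 1/2 < 1, p = c/n^{1/2} ≫ 1/n is above the triangle threshold p ~ 1/n. Asymptotically E[X] ~ (c³/6)·n^{3(1−α)} = (4³/6)·n^{1.5} → ∞; triangles are abundant w.h.p.

E[X] ≈ 21386.1640; in regime p = Θ(1/n^{1/2}) E[X] diverges (above the triangle threshold p ~ 1/n).


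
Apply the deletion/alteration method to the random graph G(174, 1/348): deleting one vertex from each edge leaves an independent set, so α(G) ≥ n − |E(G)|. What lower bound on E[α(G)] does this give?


E[|E(G)|] = C(174, 2)·p = 15051 · (1/348) = 173/4.
E[α(G)] ≥ n − E[|E(G)|] = 174 − 173/4 = 523/4.
Numerically: ≈ 130.75000.
(This is only a lower bound; the true E[α(G)] may be larger.)

E[α(G)] ≥ 523/4 ≈ 130.75000.


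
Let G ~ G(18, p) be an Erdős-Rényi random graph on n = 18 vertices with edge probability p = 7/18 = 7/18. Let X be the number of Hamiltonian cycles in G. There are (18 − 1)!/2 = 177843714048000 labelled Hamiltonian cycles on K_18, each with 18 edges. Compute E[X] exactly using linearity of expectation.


K_18 has (18 − 1)!/2 = 177843714048000 labelled Hamiltonian cycles.
For each such Hamiltonian cycle H, let X_H = 1 if all 18 edges of H are present in G. Then P[X_H = 1] = p^{18} = (7/18)^{18} = 1628413597910449/39346408075296537575424.
Summing the indicators: E[X] = Σ_H E[X_H] = 177843714048000 · p^{18} = 177843714048000 · 1628413597910449/39346408075296537575424 = 24246874921186846803875/3294258113514384.
Numerically: E[X] ≈ 7.3603e+06.

E[X] = 177843714048000 · (7/18)^{18} = 24246874921186846803875/3294258113514384 ≈ 7.3603e+06.


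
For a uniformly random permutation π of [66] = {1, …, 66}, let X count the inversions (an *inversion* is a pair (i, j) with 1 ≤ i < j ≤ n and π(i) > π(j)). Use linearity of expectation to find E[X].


Write X = Σ X_I over the C(66, 2) = 2145 pairs i < j, with X_I the indicator of one inversion.
There are 2145 indicators.
For each fixed pair i < j, the values π(i) and π(j) are two distinct elements of {1, …, 66} in uniformly random order; by symmetry P[π(i) > π(j)] = 1/2.
By linearity: E[X] = 2145 · (1/2) = C(66, 2) · (1/2) = 2145/2 = 2145/2 ≈ 1072.50000.

E[X] = 2145/2 = 1072.50000.


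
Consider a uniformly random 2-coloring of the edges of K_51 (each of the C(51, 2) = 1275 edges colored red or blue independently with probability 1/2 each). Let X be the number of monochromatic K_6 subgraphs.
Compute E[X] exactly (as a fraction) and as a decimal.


Let X = Σ_S X_S over the C(51, 6) = 18009460 subsets S of size 6, where X_S = 1 if the K_6 on S is monochromatic.
For a fixed S, the K_6 on S has C(6, 2) = 15 edges. P[all 15 edges red] = (1/2)^15, and likewise for blue, so P[monochromatic] = 2·(1/2)^15 = 2^{1 − 15} = 1/16384.
Summing: E[X] = C(51, 6) · 2^{1 − 15} = 18009460 · 1/16384 = 4502365/4096.
Numerically: E[X] ≈ 1099.21021.

E[X] = C(51,6)·2^(1−C(6,2)) = 4502365/4096 ≈ 1099.21021.


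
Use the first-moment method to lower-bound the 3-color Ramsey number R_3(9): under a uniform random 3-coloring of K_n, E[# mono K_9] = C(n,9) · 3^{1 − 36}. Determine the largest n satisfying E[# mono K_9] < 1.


We need C(n, 9) · 3^{1 − 36} < 1, i.e. C(n, 9) < 3^{36 − 1} = 50031545098999707.
Check values of n near the boundary:
  n = 296: C(296, 9) = 42513789098994080; 42513789098994080 < 50031545098999707? YES
  n = 297: C(297, 9) = 43842345008337645; 43842345008337645 < 50031545098999707? YES
  n = 298: C(298, 9) = 45207677551849890; 45207677551849890 < 50031545098999707? YES
  n = 299: C(299, 9) = 46610674441390059; 46610674441390059 < 50031545098999707? YES
  n = 300: C(300, 9) = 48052241692154700; 48052241692154700 < 50031545098999707? YES
  n = 301: C(301, 9) = 49533303936090975; 49533303936090975 < 50031545098999707? YES
  n = 302: C(302, 9) = 51054804739588650; 51054804739588650 < 50031545098999707? NO
  n = 303: C(303, 9) = 52617706925494425; 52617706925494425 < 50031545098999707? NO
The largest n with C(n, 9) < 50031545098999707 is n = 301 (where E[X] = 16511101312030325/16677181699666569 ≈ 0.990041). Hence R_3(9) > 301, i.e. R_3(9) ≥ 302.

Largest n = 301; hence R_3(9) > 301.


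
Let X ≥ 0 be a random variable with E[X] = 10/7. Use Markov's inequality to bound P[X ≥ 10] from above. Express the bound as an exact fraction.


μ = E[X] = 10/7, a = 10.
Markov: P[X ≥ 10] ≤ μ/a = (10/7)/10 = 1/7.
Numerically: ≈ 0.14286.
(Since a = 10 > μ = 1.42857, the bound 1/7 is < 1 and informative.)

P[X ≥ 10] ≤ 1/7 ≈ 0.14286.


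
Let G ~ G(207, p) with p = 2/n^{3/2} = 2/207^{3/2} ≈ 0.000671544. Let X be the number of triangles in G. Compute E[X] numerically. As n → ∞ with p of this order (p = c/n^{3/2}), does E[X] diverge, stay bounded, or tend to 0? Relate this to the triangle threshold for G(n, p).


Number of potential triangles: C(207, 3) = 1456935.
Each occurs with probability p³ ≈ (0.000671544)³ ≈ 3.02847109e-10.
By linearity: E[X] = C(207, 3)·p³ ≈ 1456935 · 3.02847109e-10 ≈ 0.000441.
Since α = 3/2 > 1, p = c/n^{3/2} = o(1/n) is below the triangle threshold p ~ 1/n. Asymptotically E[X] ~ (c³/6)·n^{3(1−α)} = (2³/6)·n^{-1.5} → 0, so by Markov's inequality G has no triangles w.h.p.

E[X] ≈ 0.000441; in regime p = Θ(1/n^{3/2}) E[X] tends to 0 (below the triangle threshold p ~ 1/n).


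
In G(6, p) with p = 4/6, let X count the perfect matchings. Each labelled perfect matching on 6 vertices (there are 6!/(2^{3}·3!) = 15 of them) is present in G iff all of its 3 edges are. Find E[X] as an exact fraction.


K_6 has 6!/(2^{3}·3!) = 15 labelled perfect matchings.
For each such perfect matching H, let X_H = 1 if all 3 edges of H are present in G. Then P[X_H = 1] = p^{3} = (2/3)^{3} = 8/27.
By linearity of expectation: E[X] = Σ_H E[X_H] = 15 · p^{3} = 15 · 8/27 = 40/9.
Numerically: E[X] ≈ 4.44444.

E[X] = 15 · (2/3)^{3} = 40/9 ≈ 4.44444.


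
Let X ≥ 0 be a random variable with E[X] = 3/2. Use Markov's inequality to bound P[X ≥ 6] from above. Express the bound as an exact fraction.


μ = E[X] = 3/2, a = 6.
Markov: P[X ≥ 6] ≤ μ/a = (3/2)/6 = 1/4.
Numerically: ≈ 0.25000.
(Since a = 6 > μ = 1.50000, the bound 1/4 is < 1 and informative.)

P[X ≥ 6] ≤ 1/4 ≈ 0.25000.


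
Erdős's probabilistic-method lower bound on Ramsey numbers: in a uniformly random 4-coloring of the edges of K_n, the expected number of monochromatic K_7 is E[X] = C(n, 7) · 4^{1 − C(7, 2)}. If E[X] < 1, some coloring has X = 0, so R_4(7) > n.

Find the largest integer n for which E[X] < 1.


We need C(n, 7) · 4^{1 − 21} < 1, i.e. C(n, 7) < 4^{21 − 1} = 1099511627776.
Check values of n near the boundary:
  n = 177: C(177, 7) = 957664425960; 957664425960 < 1099511627776? YES
  n = 178: C(178, 7) = 996867063280; 996867063280 < 1099511627776? YES
  n = 179: C(179, 7) = 1037437234460; 1037437234460 < 1099511627776? YES
  n = 180: C(180, 7) = 1079414463600; 1079414463600 < 1099511627776? YES
  n = 181: C(181, 7) = 1122839183400; 1122839183400 < 1099511627776? NO
  n = 182: C(182, 7) = 1167752750736; 1167752750736 < 1099511627776? NO
  n = 183: C(183, 7) = 1214197462413; 1214197462413 < 1099511627776? NO
The largest n with C(n, 7) < 1099511627776 is n = 180 (where E[X] = 67463403975/68719476736 ≈ 0.98172). Hence R_4(7) > 180, i.e. R_4(7) ≥ 181.

Largest n = 180; hence R_4(7) > 180.


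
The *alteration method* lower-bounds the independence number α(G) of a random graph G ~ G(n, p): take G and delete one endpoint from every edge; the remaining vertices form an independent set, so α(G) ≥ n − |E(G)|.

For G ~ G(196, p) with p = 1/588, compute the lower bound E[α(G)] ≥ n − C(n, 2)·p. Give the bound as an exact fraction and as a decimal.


E[|E(G)|] = C(196, 2)·p = 19110 · (1/588) = 65/2.
E[α(G)] ≥ n − E[|E(G)|] = 196 − 65/2 = 327/2.
Numerically: ≈ 163.50000.
(This is only a lower bound; the true E[α(G)] may be larger.)

E[α(G)] ≥ 327/2 ≈ 163.50000.


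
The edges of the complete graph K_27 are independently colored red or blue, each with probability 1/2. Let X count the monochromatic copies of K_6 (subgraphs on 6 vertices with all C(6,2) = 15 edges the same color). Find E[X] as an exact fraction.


Let X = Σ_S X_S over the C(27, 6) = 296010 subsets S of size 6, where X_S = 1 if the K_6 on S is monochromatic.
For a fixed S, the K_6 on S has C(6, 2) = 15 edges. P[all 15 edges red] = (1/2)^15, and likewise for blue, so P[monochromatic] = 2·(1/2)^15 = 2^{1 − 15} = 1/16384.
Summing: E[X] = C(27, 6) · 2^{1 − 15} = 296010 · 1/16384 = 148005/8192.
Numerically: E[X] ≈ 18.067.

E[X] = C(27,6)·2^(1−C(6,2)) = 148005/8192 ≈ 18.067.


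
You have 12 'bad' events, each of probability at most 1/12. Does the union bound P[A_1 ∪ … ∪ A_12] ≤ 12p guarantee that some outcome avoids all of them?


Union bound: P[∪_{i=1}^{12} A_i] ≤ Σ_i P[A_i] ≤ 12·p = 12·(1/12) = 1.
Numerically: 1 ≈ 1.0000000.
Is 1 < 1? NO.
Since the bound 1 is ≥ 1, the union bound is uninformative here; it does NOT by itself certify existence.

12·p = 1 ≈ 1.0000000; existence NOT certified by the union bound.


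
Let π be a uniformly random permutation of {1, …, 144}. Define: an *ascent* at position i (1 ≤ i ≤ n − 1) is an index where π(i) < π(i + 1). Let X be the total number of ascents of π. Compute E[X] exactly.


Write X = Σ X_I over i = 1, …, 143, with X_I the indicator of one ascent.
There are 143 indicators.
For each fixed i, the pair (π(i), π(i+1)) is a uniformly random ordered pair of distinct values from {1, …, 144}; by symmetry P[π(i) < π(i+1)] = 1/2.
By linearity: E[X] = 143 · (1/2) = (144 − 1) · (1/2) = 143/2 ≈ 71.500000.

E[X] = 143/2 = 71.500000.


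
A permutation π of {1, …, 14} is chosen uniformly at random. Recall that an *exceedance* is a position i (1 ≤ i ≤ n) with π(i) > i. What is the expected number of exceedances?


Write X = Σ_{i=1}^{14} X_i, where X_i = 1_{π(i) > i}.
For each fixed i, π(i) is uniform over {1, …, 14} (marginal of a uniform permutation), so P[π(i) > i] = (n − i)/n. Summing: Σ_{i=1}^{14} (n − i)/n = (0 + 1 + … + 13)/14 = 14(14 − 1)/(2·14) = (14 − 1)/2.
Hence E[X] = Σ_{i=1}^{14} (14 − i)/14 = 13/2 ≈ 6.50000.

E[X] = 13/2 = 6.50000.


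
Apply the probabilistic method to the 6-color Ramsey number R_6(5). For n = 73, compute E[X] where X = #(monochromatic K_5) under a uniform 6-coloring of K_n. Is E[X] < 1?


E[X] = C(73, 5) · 6^{1 − 10} = 15020334 · 6^{−9} = 15020334/10077696.
As a reduced fraction: E[X] = 834463/559872 ≈ 1.490453.
Is E[X] < 1? NO.
Since E[X] ≥ 1, the first-moment bound is inconclusive at n = 73; it does NOT by itself certify R_6(5) > 73.

E[X] = 834463/559872 ≈ 1.490453; E[X] ≥ 1; first-moment method inconclusive here.


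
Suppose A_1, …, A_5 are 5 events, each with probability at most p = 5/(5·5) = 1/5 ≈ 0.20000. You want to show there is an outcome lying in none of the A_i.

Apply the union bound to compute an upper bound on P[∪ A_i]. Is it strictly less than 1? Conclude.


Union bound: P[∪_{i=1}^{5} A_i] ≤ Σ_i P[A_i] ≤ 5·p = 5·(1/5) = 1.
Numerically: 1 ≈ 1.00000.
Is 1 < 1? NO.
Since the bound 1 is ≥ 1, the union bound is uninformative here; it does NOT by itself certify existence.

5·p = 1 ≈ 1.00000; existence NOT certified by the union bound.


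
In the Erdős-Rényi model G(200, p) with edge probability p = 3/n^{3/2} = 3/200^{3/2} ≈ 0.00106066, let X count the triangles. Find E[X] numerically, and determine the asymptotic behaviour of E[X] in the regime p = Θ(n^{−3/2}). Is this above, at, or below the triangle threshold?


Number of potential triangles: C(200, 3) = 1313400.
Each occurs with probability p³ ≈ (0.00106066)³ ≈ 1.19324269e-09.
By linearity: E[X] = C(200, 3)·p³ ≈ 1313400 · 1.19324269e-09 ≈ 0.001567.
Since α = 3/2 > 1, p = c/n^{3/2} = o(1/n) is below the triangle threshold p ~ 1/n. Asymptotically E[X] ~ (c³/6)·n^{3(1−α)} = (3³/6)·n^{-1.5} → 0, so by Markov's inequality G has no triangles w.h.p.

E[X] ≈ 0.001567; in regime p = Θ(1/n^{3/2}) E[X] tends to 0 (below the triangle threshold p ~ 1/n).


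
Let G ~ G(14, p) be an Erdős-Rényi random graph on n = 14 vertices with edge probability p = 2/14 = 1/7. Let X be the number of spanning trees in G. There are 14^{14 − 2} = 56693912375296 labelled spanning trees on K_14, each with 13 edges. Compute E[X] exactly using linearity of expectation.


K_14 has 14^{14 − 2} = 56693912375296 labelled spanning trees.
For each such spanning tree H, let X_H = 1 if all 13 edges of H are present in G. Then P[X_H = 1] = p^{13} = (1/7)^{13} = 1/96889010407.
By linearity: E[X] = Σ_H E[X_H] = 56693912375296 · p^{13} = 56693912375296 · 1/96889010407 = 4096/7.
Numerically: E[X] ≈ 585.14.

E[X] = 56693912375296 · (1/7)^{13} = 4096/7 ≈ 585.14.


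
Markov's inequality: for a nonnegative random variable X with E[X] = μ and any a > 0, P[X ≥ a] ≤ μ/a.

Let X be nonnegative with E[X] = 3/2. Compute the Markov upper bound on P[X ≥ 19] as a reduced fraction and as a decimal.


μ = E[X] = 3/2, a = 19.
Markov: P[X ≥ 19] ≤ μ/a = (3/2)/19 = 3/38.
Numerically: ≈ 0.078947.
(Since a = 19 > μ = 1.500000, the bound 3/38 is < 1 and informative.)

P[X ≥ 19] ≤ 3/38 ≈ 0.078947.


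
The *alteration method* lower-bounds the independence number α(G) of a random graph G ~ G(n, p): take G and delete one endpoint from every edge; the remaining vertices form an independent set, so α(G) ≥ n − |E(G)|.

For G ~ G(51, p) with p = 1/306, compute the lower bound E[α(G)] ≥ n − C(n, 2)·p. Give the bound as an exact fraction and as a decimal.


E[|E(G)|] = C(51, 2)·p = 1275 · (1/306) = 25/6.
E[α(G)] ≥ n − E[|E(G)|] = 51 − 25/6 = 281/6.
Numerically: ≈ 46.83333.
(This is only a lower bound; the true E[α(G)] may be larger.)

E[α(G)] ≥ 281/6 ≈ 46.83333.


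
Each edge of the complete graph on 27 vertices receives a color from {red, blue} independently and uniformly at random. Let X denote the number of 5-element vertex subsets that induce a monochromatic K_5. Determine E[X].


Let X = Σ_S X_S over the C(27, 5) = 80730 subsets S of size 5, where X_S = 1 if the K_5 on S is monochromatic.
For a fixed S, the K_5 on S has C(5, 2) = 10 edges. P[all 10 edges red] = (1/2)^10, and likewise for blue, so P[monochromatic] = 2·(1/2)^10 = 2^{1 − 10} = 1/512.
By linearity: E[X] = C(27, 5) · 2^{1 − 10} = 80730 · 1/512 = 40365/256.
Numerically: E[X] ≈ 157.675781.

E[X] = C(27,5)·2^(1−C(5,2)) = 40365/256 ≈ 157.675781.


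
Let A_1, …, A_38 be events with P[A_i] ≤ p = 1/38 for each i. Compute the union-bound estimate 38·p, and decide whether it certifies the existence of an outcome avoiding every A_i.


Union bound: P[∪_{i=1}^{38} A_i] ≤ Σ_i P[A_i] ≤ 38·p = 38·(1/38) = 1.
Numerically: 1 ≈ 1.000.
Is 1 < 1? NO.
Since the bound 1 is ≥ 1, the union bound is uninformative here; it does NOT by itself certify existence.

38·p = 1 ≈ 1.000; existence NOT certified by the union bound.


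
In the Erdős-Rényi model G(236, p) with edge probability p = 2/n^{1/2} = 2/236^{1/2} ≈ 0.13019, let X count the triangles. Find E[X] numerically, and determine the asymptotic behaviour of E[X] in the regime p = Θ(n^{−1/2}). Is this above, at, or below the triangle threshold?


Number of potential triangles: C(236, 3) = 2162940.
Each occurs with probability p³ ≈ (0.13019)³ ≈ 2.2065917e-03.
By linearity: E[X] = C(236, 3)·p³ ≈ 2162940 · 2.2065917e-03 ≈ 4772.72548.
Since α = 1/2 < 1, p = c/n^{1/2} ≫ 1/n is above the triangle threshold p ~ 1/n. Asymptotically E[X] ~ (c³/6)·n^{3(1−α)} = (2³/6)·n^{1.5} → ∞; triangles are abundant w.h.p.

E[X] ≈ 4772.72548; in regime p = Θ(1/n^{1/2}) E[X] diverges (above the triangle threshold p ~ 1/n).


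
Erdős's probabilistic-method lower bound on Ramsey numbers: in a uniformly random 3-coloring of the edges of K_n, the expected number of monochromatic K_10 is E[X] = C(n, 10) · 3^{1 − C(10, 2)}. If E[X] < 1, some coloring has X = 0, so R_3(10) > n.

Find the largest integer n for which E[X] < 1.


We need C(n, 10) · 3^{1 − 45} < 1, i.e. C(n, 10) < 3^{45 − 1} = 984770902183611232881.
Check values of n near the boundary:
  n = 567: C(567, 10) = 873787071273467749398; 873787071273467749398 < 984770902183611232881? YES
  n = 568: C(568, 10) = 889446337783744949208; 889446337783744949208 < 984770902183611232881? YES
  n = 569: C(569, 10) = 905357721286137524328; 905357721286137524328 < 984770902183611232881? YES
  n = 570: C(570, 10) = 921524823451961408691; 921524823451961408691 < 984770902183611232881? YES
  n = 571: C(571, 10) = 937951290893172842001; 937951290893172842001 < 984770902183611232881? YES
  n = 572: C(572, 10) = 954640815642161682606; 954640815642161682606 < 984770902183611232881? YES
  n = 573: C(573, 10) = 971597135635805762226; 971597135635805762226 < 984770902183611232881? YES
  n = 574: C(574, 10) = 988824035203816502691; 988824035203816502691 < 984770902183611232881? NO
The largest n with C(n, 10) < 984770902183611232881 is n = 573 (where E[X] = 35985079097622435638/36472996377170786403 ≈ 0.986623). Hence R_3(10) > 573, i.e. R_3(10) ≥ 574.

Largest n = 573; hence R_3(10) > 573.


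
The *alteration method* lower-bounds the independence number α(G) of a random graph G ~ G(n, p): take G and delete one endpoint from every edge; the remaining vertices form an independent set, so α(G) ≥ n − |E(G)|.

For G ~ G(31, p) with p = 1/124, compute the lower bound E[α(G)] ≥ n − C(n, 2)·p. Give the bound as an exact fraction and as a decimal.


E[|E(G)|] = C(31, 2)·p = 465 · (1/124) = 15/4.
E[α(G)] ≥ n − E[|E(G)|] = 31 − 15/4 = 109/4.
Numerically: ≈ 27.2500.
(This is only a lower bound; the true E[α(G)] may be larger.)

E[α(G)] ≥ 109/4 ≈ 27.2500.
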